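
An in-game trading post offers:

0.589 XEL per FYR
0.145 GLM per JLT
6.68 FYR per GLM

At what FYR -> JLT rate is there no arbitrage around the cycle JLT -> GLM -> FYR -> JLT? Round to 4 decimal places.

Known legs of the cycle: 0.145 × 6.68 = 0.9686
For no arbitrage the full-cycle product must be 1, so the missing rate is 1 / 0.9686 ≈ 1.032418.

1.0324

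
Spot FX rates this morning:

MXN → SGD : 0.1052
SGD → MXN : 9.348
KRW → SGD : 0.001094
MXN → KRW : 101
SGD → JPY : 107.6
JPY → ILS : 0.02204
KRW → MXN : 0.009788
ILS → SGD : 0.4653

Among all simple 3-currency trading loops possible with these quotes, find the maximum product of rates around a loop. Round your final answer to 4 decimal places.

JPY→ILS→SGD→JPY: 0.02204 × 0.4653 × 107.6 = 1.10346
KRW→SGD→MXN→KRW: 0.001094 × 9.348 × 101 = 1.03290
Maximum is JPY→ILS→SGD→JPY at 1.1035; arbitrage exists.

1.1035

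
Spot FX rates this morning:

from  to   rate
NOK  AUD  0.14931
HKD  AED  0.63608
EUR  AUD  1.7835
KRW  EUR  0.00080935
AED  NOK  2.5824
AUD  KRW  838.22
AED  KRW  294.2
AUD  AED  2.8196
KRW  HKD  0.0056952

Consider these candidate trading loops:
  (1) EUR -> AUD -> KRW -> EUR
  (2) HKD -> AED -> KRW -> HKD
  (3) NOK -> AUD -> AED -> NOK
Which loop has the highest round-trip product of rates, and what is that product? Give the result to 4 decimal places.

(1) 1.7835 × 838.22 × 0.00080935 = 1.20995
(2) 0.63608 × 294.2 × 0.0056952 = 1.06577
(3) 0.14931 × 2.8196 × 2.5824 = 1.08718
Highest is cycle (1) at 1.2100 (>1, arbitrage).

1.2100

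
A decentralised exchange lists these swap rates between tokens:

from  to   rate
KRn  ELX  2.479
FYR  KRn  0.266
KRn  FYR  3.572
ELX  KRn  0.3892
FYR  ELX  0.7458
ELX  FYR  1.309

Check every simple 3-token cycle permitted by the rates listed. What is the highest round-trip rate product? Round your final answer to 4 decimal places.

1.0368

KRn→FYR→ELX→KRn: 3.572 × 0.7458 × 0.3892 = 1.03683
KRn→ELX→FYR→KRn: 2.479 × 1.309 × 0.266 = 0.86317
Maximum is KRn→FYR→ELX→KRn at 1.0368; arbitrage exists.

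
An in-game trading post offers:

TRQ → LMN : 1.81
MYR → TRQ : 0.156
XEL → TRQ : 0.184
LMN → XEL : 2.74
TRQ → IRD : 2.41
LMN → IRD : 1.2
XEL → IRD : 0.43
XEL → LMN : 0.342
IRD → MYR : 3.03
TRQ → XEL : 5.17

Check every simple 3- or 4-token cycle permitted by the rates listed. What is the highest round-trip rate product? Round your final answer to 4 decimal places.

MYR→TRQ→IRD→MYR: 0.156 × 2.41 × 3.03 = 1.13916
MYR→TRQ→XEL→IRD→MYR: 0.156 × 5.17 × 0.43 × 3.03 = 1.05081
MYR→TRQ→LMN→IRD→MYR: 0.156 × 1.81 × 1.2 × 3.03 = 1.02666
TRQ→LMN→XEL→TRQ: 1.81 × 2.74 × 0.184 = 0.91253
Maximum is MYR→TRQ→IRD→MYR at 1.1392; arbitrage exists.

1.1392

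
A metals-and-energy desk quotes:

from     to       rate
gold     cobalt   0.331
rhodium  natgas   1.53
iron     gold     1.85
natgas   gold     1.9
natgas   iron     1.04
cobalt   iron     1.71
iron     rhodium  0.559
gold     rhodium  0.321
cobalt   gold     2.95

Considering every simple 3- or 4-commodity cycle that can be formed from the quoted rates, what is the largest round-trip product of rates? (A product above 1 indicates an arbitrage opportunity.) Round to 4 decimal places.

cobalt→iron→gold→cobalt: 1.71 × 1.85 × 0.331 = 1.04712
natgas→iron→gold→rhodium→natgas: 1.04 × 1.85 × 0.321 × 1.53 = 0.94493
natgas→gold→rhodium→natgas: 1.9 × 0.321 × 1.53 = 0.93315
natgas→iron→rhodium→natgas: 1.04 × 0.559 × 1.53 = 0.88948
Maximum is cobalt→iron→gold→cobalt at 1.0471; arbitrage exists.

1.0471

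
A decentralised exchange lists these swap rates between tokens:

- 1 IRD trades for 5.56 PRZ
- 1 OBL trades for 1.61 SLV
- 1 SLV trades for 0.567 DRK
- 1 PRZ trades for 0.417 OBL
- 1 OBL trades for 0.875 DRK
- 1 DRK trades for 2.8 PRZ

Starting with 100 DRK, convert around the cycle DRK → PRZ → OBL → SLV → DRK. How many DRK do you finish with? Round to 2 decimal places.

100 DRK × 2.8 = 280 PRZ
280 PRZ × 0.417 = 116.76 OBL
116.76 OBL × 1.61 = 187.9836 SLV
187.9836 SLV × 0.567 = 106.5867012 DRK

106.59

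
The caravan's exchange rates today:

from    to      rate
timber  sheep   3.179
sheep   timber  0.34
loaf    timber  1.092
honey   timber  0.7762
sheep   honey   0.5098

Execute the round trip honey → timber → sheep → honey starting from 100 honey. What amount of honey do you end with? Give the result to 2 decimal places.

100 honey × 0.7762 = 77.62 timber
77.62 timber × 3.179 = 246.75398 sheep
246.75398 sheep × 0.5098 = 125.795179004 honey

125.80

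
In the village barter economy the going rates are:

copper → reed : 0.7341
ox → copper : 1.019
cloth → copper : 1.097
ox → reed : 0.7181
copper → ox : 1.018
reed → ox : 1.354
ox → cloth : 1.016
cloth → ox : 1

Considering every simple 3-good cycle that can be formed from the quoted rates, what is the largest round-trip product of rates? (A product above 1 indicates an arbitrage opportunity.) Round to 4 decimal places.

1.1346

ox→cloth→copper→ox: 1.016 × 1.097 × 1.018 = 1.13461
ox→copper→reed→ox: 1.019 × 0.7341 × 1.354 = 1.01286
Maximum is ox→cloth→copper→ox at 1.1346; arbitrage exists.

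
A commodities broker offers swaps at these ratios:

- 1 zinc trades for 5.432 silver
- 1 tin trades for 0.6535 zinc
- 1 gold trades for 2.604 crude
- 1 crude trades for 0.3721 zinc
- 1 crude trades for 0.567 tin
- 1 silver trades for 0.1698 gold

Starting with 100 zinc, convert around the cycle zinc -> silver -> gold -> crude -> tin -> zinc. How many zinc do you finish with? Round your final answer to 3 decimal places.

88.995

100 zinc × 5.432 = 543.2 silver
543.2 silver × 0.1698 = 92.23536 gold
92.23536 gold × 2.604 = 240.18087744 crude
240.18087744 crude × 0.567 = 136.18255750848 tin
136.18255750848 tin × 0.6535 = 88.99530133179168 zinc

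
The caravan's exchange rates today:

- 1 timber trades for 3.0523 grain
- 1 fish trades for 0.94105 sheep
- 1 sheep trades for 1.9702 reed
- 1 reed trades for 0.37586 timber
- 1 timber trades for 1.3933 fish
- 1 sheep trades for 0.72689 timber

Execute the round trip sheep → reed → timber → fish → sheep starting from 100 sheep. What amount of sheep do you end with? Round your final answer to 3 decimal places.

97.094

100 sheep × 1.9702 = 197.02 reed
197.02 reed × 0.37586 = 74.0519372 timber
74.0519372 timber × 1.3933 = 103.17656410076 fish
103.17656410076 fish × 0.94105 = 97.094305647020198 sheep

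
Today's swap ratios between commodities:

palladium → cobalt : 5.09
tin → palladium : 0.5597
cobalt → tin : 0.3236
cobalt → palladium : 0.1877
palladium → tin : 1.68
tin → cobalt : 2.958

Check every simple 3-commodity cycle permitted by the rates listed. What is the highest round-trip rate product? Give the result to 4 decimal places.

0.9328

tin→cobalt→palladium→tin: 2.958 × 0.1877 × 1.68 = 0.93276
tin→palladium→cobalt→tin: 0.5597 × 5.09 × 0.3236 = 0.92190
Maximum is tin→cobalt→palladium→tin at 0.9328; no arbitrage — every cycle loses value.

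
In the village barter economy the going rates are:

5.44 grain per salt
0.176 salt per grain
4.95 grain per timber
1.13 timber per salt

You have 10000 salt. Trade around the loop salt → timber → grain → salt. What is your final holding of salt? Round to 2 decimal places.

9844.56

10000 salt × 1.13 = 11300 timber
11300 timber × 4.95 = 55935 grain
55935 grain × 0.176 = 9844.56 salt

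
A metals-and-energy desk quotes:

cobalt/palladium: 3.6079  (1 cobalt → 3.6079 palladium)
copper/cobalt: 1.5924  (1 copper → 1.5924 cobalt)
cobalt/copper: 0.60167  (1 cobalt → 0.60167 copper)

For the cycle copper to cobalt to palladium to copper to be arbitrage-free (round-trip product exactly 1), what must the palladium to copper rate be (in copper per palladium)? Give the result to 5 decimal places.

Known legs of the cycle: 1.5924 × 3.6079 = 5.74521996
For no arbitrage the full-cycle product must be 1, so the missing rate is 1 / 5.74521996 ≈ 0.1740577.

0.17406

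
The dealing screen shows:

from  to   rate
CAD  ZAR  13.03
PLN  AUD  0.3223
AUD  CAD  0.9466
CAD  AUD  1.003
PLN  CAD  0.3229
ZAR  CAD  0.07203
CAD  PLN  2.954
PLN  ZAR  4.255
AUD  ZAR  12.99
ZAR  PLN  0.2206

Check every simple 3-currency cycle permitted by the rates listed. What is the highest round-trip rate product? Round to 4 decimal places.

CAD→AUD→ZAR→CAD: 1.003 × 12.99 × 0.07203 = 0.93848
PLN→CAD→ZAR→PLN: 0.3229 × 13.03 × 0.2206 = 0.92815
PLN→AUD→ZAR→PLN: 0.3223 × 12.99 × 0.2206 = 0.92358
PLN→ZAR→CAD→PLN: 4.255 × 0.07203 × 2.954 = 0.90536
PLN→AUD→CAD→PLN: 0.3223 × 0.9466 × 2.954 = 0.90123
Maximum is CAD→AUD→ZAR→CAD at 0.9385; no arbitrage — every cycle loses value.

0.9385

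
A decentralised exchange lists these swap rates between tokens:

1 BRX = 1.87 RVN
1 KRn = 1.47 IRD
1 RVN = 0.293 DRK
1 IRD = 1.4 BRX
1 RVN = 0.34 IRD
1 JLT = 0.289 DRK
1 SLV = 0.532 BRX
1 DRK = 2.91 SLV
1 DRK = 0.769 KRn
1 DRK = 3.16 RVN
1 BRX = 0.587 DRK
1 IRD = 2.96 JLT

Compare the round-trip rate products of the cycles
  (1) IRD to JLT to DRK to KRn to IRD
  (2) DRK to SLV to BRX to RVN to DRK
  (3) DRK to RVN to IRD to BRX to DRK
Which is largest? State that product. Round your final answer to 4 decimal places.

0.9670

(1) 2.96 × 0.289 × 0.769 × 1.47 = 0.96702
(2) 2.91 × 0.532 × 1.87 × 0.293 = 0.84823
(3) 3.16 × 0.34 × 1.4 × 0.587 = 0.88294
Highest is cycle (1) at 0.9670 (≤1, no arbitrage).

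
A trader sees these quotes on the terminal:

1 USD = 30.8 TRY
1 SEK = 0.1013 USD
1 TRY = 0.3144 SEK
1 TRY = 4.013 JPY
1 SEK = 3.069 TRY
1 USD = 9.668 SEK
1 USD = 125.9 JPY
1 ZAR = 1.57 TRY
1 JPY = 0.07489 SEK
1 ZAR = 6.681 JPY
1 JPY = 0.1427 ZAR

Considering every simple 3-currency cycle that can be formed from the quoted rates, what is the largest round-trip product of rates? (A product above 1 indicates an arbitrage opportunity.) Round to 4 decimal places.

0.9809

TRY→SEK→USD→TRY: 0.3144 × 0.1013 × 30.8 = 0.98094
JPY→SEK→USD→JPY: 0.07489 × 0.1013 × 125.9 = 0.95512
JPY→SEK→TRY→JPY: 0.07489 × 3.069 × 4.013 = 0.92234
JPY→ZAR→TRY→JPY: 0.1427 × 1.57 × 4.013 = 0.89907
Maximum is TRY→SEK→USD→TRY at 0.9809; no arbitrage — every cycle loses value.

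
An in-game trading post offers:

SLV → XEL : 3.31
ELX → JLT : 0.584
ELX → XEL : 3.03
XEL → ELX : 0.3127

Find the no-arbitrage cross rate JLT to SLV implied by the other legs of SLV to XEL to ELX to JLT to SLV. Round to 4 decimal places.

Known legs of the cycle: 3.31 × 0.3127 × 0.584 = 0.604461608
For no arbitrage the full-cycle product must be 1, so the missing rate is 1 / 0.604461608 ≈ 1.654365.

1.6544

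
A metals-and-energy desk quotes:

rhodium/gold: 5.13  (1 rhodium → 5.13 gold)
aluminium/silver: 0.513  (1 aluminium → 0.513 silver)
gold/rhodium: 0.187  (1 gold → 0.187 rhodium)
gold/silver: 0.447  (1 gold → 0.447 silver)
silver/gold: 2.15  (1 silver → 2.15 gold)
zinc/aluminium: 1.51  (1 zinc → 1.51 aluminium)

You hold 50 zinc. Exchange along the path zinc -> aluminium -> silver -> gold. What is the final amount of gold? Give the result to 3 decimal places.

83.273

50 zinc × 1.51 = 75.5 aluminium
75.5 aluminium × 0.513 = 38.7315 silver
38.7315 silver × 2.15 = 83.272725 gold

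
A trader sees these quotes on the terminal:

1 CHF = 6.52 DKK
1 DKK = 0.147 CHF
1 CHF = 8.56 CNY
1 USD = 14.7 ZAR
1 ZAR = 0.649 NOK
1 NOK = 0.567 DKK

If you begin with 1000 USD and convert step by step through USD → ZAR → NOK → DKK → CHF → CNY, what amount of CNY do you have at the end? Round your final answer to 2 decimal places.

1000 USD × 14.7 = 14700 ZAR
14700 ZAR × 0.649 = 9540.3 NOK
9540.3 NOK × 0.567 = 5409.3501 DKK
5409.3501 DKK × 0.147 = 795.1744647 CHF
795.1744647 CHF × 8.56 = 6806.693417832 CNY

6806.69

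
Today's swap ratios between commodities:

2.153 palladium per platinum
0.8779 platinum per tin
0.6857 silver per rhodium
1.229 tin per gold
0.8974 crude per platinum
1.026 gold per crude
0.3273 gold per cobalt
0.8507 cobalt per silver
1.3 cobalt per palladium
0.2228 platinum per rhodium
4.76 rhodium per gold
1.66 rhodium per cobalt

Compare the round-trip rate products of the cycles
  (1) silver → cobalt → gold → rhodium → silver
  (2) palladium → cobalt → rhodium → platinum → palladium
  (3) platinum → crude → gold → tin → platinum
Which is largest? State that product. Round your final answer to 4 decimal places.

(1) 0.8507 × 0.3273 × 4.76 × 0.6857 = 0.90879
(2) 1.3 × 1.66 × 0.2228 × 2.153 = 1.03517
(3) 0.8974 × 1.026 × 1.229 × 0.8779 = 0.99341
Highest is cycle (2) at 1.0352 (>1, arbitrage).

1.0352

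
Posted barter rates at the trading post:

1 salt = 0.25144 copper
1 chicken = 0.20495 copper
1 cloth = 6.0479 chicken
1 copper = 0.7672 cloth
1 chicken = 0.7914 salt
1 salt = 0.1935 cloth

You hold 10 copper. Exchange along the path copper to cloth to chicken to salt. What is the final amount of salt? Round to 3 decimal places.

36.721

10 copper × 0.7672 = 7.672 cloth
7.672 cloth × 6.0479 = 46.3994888 chicken
46.3994888 chicken × 0.7914 = 36.72055543632 salt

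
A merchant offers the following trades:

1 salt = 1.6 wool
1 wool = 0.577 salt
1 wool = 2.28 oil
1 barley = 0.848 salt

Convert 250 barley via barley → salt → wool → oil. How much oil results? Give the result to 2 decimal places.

250 barley × 0.848 = 212 salt
212 salt × 1.6 = 339.2 wool
339.2 wool × 2.28 = 773.376 oil

773.38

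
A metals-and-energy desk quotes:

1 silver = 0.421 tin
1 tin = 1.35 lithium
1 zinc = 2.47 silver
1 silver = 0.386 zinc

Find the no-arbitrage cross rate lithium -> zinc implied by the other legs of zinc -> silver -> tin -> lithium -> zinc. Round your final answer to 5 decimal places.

0.71234

Known legs of the cycle: 2.47 × 0.421 × 1.35 = 1.4038245
For no arbitrage the full-cycle product must be 1, so the missing rate is 1 / 1.4038245 ≈ 0.7123398.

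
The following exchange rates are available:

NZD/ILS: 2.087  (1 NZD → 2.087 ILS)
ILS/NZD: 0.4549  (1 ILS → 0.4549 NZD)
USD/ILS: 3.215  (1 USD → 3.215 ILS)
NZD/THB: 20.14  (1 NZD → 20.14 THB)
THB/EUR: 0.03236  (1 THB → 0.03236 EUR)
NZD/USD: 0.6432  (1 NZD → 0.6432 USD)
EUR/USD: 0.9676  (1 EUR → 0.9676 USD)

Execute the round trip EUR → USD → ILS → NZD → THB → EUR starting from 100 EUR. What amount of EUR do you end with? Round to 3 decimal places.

100 EUR × 0.9676 = 96.76 USD
96.76 USD × 3.215 = 311.0834 ILS
311.0834 ILS × 0.4549 = 141.51183866 NZD
141.51183866 NZD × 20.14 = 2850.0484306124 THB
2850.0484306124 THB × 0.03236 = 92.227567214617264 EUR

92.228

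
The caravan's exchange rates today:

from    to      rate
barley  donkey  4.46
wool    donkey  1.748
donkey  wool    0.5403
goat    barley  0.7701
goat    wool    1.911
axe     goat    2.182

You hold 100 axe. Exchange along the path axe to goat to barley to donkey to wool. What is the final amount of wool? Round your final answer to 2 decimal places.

404.92

100 axe × 2.182 = 218.2 goat
218.2 goat × 0.7701 = 168.03582 barley
168.03582 barley × 4.46 = 749.4397572 donkey
749.4397572 donkey × 0.5403 = 404.92230081516 wool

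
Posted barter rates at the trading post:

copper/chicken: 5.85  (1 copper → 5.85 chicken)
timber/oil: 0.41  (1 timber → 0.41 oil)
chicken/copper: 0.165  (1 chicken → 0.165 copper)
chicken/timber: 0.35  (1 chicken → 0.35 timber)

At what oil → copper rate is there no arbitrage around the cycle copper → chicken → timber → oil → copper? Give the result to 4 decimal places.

Known legs of the cycle: 5.85 × 0.35 × 0.41 = 0.839475
For no arbitrage the full-cycle product must be 1, so the missing rate is 1 / 0.839475 ≈ 1.191221.

1.1912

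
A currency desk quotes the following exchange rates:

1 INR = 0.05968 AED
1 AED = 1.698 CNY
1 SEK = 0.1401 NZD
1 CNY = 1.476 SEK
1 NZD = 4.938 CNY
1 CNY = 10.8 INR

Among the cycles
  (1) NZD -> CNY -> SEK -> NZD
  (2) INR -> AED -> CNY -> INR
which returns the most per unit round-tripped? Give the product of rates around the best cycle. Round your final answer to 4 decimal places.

(1) 4.938 × 1.476 × 0.1401 = 1.02112
(2) 0.05968 × 1.698 × 10.8 = 1.09444
Highest is cycle (2) at 1.0944 (>1, arbitrage).

1.0944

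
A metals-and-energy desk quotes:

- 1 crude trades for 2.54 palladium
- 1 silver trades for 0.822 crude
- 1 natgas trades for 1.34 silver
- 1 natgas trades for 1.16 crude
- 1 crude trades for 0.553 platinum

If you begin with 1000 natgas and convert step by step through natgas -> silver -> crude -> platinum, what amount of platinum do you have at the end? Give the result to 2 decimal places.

609.12

1000 natgas × 1.34 = 1340 silver
1340 silver × 0.822 = 1101.48 crude
1101.48 crude × 0.553 = 609.11844 platinum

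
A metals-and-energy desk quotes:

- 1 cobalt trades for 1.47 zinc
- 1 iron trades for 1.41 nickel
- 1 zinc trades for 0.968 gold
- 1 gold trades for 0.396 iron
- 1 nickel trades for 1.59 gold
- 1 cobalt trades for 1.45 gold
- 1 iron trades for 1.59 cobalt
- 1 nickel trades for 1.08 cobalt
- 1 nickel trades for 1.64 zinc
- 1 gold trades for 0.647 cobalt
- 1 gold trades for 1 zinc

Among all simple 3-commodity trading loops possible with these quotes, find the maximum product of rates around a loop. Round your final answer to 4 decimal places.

0.9207

cobalt→zinc→gold→cobalt: 1.47 × 0.968 × 0.647 = 0.92066
cobalt→gold→iron→cobalt: 1.45 × 0.396 × 1.59 = 0.91298
iron→nickel→gold→iron: 1.41 × 1.59 × 0.396 = 0.88779
Maximum is cobalt→zinc→gold→cobalt at 0.9207; no arbitrage — every cycle loses value.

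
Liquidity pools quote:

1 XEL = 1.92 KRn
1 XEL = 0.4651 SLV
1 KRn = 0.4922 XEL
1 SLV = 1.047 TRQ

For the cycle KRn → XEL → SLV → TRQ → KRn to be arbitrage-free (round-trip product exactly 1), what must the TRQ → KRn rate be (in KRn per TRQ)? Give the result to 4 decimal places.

4.1722

Known legs of the cycle: 0.4922 × 0.4651 × 1.047 = 0.23968156434
For no arbitrage the full-cycle product must be 1, so the missing rate is 1 / 0.23968156434 ≈ 4.172202.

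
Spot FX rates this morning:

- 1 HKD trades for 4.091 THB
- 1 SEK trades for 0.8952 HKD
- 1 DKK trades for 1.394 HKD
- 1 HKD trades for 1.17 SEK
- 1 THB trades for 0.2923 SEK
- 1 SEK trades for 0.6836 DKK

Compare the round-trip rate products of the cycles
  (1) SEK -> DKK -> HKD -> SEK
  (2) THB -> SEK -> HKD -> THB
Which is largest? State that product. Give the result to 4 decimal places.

1.1149

(1) 0.6836 × 1.394 × 1.17 = 1.11494
(2) 0.2923 × 0.8952 × 4.091 = 1.07048
Highest is cycle (1) at 1.1149 (>1, arbitrage).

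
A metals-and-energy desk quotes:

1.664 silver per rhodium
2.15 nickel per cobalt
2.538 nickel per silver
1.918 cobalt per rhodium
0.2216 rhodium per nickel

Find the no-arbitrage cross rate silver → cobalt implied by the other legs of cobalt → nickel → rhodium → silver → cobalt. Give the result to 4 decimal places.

1.2614

Known legs of the cycle: 2.15 × 0.2216 × 1.664 = 0.79279616
For no arbitrage the full-cycle product must be 1, so the missing rate is 1 / 0.79279616 ≈ 1.261358.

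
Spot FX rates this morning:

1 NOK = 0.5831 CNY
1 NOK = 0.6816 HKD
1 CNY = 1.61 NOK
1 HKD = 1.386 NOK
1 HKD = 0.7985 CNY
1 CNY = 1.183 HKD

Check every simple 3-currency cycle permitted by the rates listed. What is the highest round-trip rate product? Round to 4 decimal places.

0.9561

HKD→NOK→CNY→HKD: 1.386 × 0.5831 × 1.183 = 0.95607
HKD→CNY→NOK→HKD: 0.7985 × 1.61 × 0.6816 = 0.87625
Maximum is HKD→NOK→CNY→HKD at 0.9561; no arbitrage — every cycle loses value.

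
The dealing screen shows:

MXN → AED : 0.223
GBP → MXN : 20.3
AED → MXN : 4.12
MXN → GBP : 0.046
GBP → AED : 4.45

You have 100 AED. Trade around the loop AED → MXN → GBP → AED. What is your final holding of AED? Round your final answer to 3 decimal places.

84.336

100 AED × 4.12 = 412 MXN
412 MXN × 0.046 = 18.952 GBP
18.952 GBP × 4.45 = 84.3364 AED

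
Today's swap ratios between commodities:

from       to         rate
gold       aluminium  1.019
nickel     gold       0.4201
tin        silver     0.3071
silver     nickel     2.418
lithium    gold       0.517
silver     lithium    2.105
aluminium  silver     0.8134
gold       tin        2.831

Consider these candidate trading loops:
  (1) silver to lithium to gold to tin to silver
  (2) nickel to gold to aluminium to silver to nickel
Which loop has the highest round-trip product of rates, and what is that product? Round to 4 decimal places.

0.9462

(1) 2.105 × 0.517 × 2.831 × 0.3071 = 0.94616
(2) 0.4201 × 1.019 × 0.8134 × 2.418 = 0.84195
Highest is cycle (1) at 0.9462 (≤1, no arbitrage).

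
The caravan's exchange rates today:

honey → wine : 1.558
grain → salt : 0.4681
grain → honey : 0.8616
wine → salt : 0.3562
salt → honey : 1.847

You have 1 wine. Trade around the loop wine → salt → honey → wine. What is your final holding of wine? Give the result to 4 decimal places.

1.0250

1 wine × 0.3562 = 0.3562 salt
0.3562 salt × 1.847 = 0.6579014 honey
0.6579014 honey × 1.558 = 1.0250103812 wine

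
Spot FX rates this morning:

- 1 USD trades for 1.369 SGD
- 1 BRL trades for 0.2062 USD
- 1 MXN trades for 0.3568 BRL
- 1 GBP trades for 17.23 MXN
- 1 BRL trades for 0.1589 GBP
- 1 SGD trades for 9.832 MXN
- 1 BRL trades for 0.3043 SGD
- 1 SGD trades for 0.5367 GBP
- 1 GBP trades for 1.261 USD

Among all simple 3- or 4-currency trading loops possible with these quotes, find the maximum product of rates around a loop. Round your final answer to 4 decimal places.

BRL→SGD→MXN→BRL: 0.3043 × 9.832 × 0.3568 = 1.06750
BRL→SGD→GBP→MXN→BRL: 0.3043 × 0.5367 × 17.23 × 0.3568 = 1.00402
BRL→USD→SGD→MXN→BRL: 0.2062 × 1.369 × 9.832 × 0.3568 = 0.99028
BRL→GBP→MXN→BRL: 0.1589 × 17.23 × 0.3568 = 0.97686
SGD→GBP→USD→SGD: 0.5367 × 1.261 × 1.369 = 0.92651
Maximum is BRL→SGD→MXN→BRL at 1.0675; arbitrage exists.

1.0675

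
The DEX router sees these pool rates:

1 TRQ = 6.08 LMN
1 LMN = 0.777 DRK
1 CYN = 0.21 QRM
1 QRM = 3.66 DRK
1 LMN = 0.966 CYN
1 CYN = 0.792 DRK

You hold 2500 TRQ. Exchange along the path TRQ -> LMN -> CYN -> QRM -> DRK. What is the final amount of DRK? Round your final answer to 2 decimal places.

11285.51

2500 TRQ × 6.08 = 15200 LMN
15200 LMN × 0.966 = 14683.2 CYN
14683.2 CYN × 0.21 = 3083.472 QRM
3083.472 QRM × 3.66 = 11285.50752 DRK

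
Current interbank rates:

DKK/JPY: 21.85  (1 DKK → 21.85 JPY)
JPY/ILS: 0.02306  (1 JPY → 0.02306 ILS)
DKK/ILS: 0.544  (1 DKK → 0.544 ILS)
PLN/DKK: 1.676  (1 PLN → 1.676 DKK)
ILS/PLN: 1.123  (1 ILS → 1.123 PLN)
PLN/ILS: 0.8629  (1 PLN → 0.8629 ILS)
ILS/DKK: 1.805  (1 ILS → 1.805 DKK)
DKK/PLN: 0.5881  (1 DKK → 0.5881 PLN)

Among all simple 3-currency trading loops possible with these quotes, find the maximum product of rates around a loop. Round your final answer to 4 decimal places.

ILS→PLN→DKK→ILS: 1.123 × 1.676 × 0.544 = 1.02389
ILS→DKK→PLN→ILS: 1.805 × 0.5881 × 0.8629 = 0.91599
ILS→DKK→JPY→ILS: 1.805 × 21.85 × 0.02306 = 0.90947
Maximum is ILS→PLN→DKK→ILS at 1.0239; arbitrage exists.

1.0239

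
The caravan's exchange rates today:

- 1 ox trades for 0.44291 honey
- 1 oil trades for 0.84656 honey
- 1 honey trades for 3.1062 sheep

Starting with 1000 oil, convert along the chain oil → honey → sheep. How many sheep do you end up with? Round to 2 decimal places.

1000 oil × 0.84656 = 846.56 honey
846.56 honey × 3.1062 = 2629.584672 sheep

2629.58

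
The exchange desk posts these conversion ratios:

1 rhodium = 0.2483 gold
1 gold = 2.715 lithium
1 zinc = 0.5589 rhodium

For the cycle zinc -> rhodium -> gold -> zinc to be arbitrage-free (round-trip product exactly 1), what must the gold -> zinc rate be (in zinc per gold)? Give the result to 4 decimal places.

7.2059

Known legs of the cycle: 0.5589 × 0.2483 = 0.13877487
For no arbitrage the full-cycle product must be 1, so the missing rate is 1 / 0.13877487 ≈ 7.205916.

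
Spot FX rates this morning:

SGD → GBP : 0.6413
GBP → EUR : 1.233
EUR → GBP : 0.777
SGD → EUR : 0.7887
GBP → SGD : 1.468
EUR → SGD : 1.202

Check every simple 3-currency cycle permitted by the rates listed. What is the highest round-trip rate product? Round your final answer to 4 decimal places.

GBP→EUR→SGD→GBP: 1.233 × 1.202 × 0.6413 = 0.95045
GBP→SGD→EUR→GBP: 1.468 × 0.7887 × 0.777 = 0.89962
Maximum is GBP→EUR→SGD→GBP at 0.9504; no arbitrage — every cycle loses value.

0.9504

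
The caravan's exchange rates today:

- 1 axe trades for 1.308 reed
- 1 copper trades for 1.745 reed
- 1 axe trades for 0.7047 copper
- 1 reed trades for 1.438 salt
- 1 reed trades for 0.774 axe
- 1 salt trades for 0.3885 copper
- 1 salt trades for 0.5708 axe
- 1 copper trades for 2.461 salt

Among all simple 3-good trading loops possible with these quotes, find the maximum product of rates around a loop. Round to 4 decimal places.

1.0736

reed→salt→axe→reed: 1.438 × 0.5708 × 1.308 = 1.07362
salt→axe→copper→salt: 0.5708 × 0.7047 × 2.461 = 0.98992
reed→salt→copper→reed: 1.438 × 0.3885 × 1.745 = 0.97487
reed→axe→copper→reed: 0.774 × 0.7047 × 1.745 = 0.95179
Maximum is reed→salt→axe→reed at 1.0736; arbitrage exists.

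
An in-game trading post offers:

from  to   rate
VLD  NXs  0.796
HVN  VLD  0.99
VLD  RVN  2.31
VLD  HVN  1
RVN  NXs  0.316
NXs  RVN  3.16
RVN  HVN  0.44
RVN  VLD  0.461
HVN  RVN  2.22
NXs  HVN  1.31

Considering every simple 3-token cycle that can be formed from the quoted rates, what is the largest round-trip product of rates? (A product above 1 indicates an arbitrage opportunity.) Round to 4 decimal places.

NXs→RVN→VLD→NXs: 3.16 × 0.461 × 0.796 = 1.15958
NXs→HVN→VLD→NXs: 1.31 × 0.99 × 0.796 = 1.03233
VLD→HVN→RVN→VLD: 1 × 2.22 × 0.461 = 1.02342
VLD→RVN→HVN→VLD: 2.31 × 0.44 × 0.99 = 1.00624
NXs→HVN→RVN→NXs: 1.31 × 2.22 × 0.316 = 0.91899
Maximum is NXs→RVN→VLD→NXs at 1.1596; arbitrage exists.

1.1596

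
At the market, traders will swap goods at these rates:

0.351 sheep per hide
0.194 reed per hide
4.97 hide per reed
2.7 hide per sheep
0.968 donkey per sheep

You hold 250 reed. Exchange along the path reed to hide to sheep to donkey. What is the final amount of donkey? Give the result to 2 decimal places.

422.16

250 reed × 4.97 = 1242.5 hide
1242.5 hide × 0.351 = 436.1175 sheep
436.1175 sheep × 0.968 = 422.16174 donkey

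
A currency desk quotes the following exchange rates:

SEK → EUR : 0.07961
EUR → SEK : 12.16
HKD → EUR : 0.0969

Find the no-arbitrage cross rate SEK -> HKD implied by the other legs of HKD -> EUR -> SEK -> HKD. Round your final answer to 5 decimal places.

Known legs of the cycle: 0.0969 × 12.16 = 1.178304
For no arbitrage the full-cycle product must be 1, so the missing rate is 1 / 1.178304 ≈ 0.8486774.

0.84868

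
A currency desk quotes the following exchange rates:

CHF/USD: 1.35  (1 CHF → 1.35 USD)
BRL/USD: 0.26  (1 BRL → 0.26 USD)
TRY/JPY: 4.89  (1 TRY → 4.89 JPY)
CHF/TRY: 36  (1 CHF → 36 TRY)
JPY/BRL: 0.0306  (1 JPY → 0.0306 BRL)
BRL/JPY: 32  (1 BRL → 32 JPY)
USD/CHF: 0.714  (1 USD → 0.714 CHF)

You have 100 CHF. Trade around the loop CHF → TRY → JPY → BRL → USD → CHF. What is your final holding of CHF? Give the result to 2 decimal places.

100.00

100 CHF × 36 = 3600 TRY
3600 TRY × 4.89 = 17604 JPY
17604 JPY × 0.0306 = 538.6824 BRL
538.6824 BRL × 0.26 = 140.057424 USD
140.057424 USD × 0.714 = 100.001000736 CHF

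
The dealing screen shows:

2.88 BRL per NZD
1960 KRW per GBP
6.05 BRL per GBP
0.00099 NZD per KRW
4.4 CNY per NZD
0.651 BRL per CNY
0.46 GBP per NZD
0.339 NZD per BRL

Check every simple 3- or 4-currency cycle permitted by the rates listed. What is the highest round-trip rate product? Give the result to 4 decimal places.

0.9710

BRL→NZD→CNY→BRL: 0.339 × 4.4 × 0.651 = 0.97103
BRL→NZD→GBP→BRL: 0.339 × 0.46 × 6.05 = 0.94344
KRW→NZD→GBP→KRW: 0.00099 × 0.46 × 1960 = 0.89258
Maximum is BRL→NZD→CNY→BRL at 0.9710; no arbitrage — every cycle loses value.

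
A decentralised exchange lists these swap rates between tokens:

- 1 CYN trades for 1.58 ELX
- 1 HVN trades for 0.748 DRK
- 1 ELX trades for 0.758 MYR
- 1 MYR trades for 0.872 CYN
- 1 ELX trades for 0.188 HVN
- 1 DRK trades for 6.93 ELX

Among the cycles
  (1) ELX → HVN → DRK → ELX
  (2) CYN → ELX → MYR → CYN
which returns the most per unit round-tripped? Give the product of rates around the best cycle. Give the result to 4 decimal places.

(1) 0.188 × 0.748 × 6.93 = 0.97452
(2) 1.58 × 0.758 × 0.872 = 1.04434
Highest is cycle (2) at 1.0443 (>1, arbitrage).

1.0443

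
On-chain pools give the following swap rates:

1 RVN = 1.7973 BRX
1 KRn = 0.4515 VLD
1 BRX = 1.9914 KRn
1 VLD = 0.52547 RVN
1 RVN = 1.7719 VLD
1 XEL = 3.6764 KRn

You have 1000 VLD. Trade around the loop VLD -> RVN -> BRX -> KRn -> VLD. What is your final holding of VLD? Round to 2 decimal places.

849.15

1000 VLD × 0.52547 = 525.47 RVN
525.47 RVN × 1.7973 = 944.427231 BRX
944.427231 BRX × 1.9914 = 1880.7323878134 KRn
1880.7323878134 KRn × 0.4515 = 849.1506730977501 VLD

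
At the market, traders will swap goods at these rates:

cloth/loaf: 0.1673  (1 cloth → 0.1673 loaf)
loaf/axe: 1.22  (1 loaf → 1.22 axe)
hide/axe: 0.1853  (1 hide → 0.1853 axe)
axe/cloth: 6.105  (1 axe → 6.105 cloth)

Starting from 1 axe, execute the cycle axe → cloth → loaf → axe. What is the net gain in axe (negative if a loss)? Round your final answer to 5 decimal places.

0.24607

1 axe × 6.105 = 6.105 cloth
6.105 cloth × 0.1673 = 1.0213665 loaf
1.0213665 loaf × 1.22 = 1.24606713 axe
Net change: 1.24606713 − 1 = 0.24606713 axe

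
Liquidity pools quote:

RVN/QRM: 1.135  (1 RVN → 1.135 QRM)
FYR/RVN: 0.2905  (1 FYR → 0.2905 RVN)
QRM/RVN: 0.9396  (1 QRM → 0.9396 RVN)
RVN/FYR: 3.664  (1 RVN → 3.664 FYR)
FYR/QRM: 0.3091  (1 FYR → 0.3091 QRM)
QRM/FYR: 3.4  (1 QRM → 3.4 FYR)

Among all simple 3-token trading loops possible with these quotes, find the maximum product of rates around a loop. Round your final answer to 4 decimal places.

FYR→RVN→QRM→FYR: 0.2905 × 1.135 × 3.4 = 1.12104
FYR→QRM→RVN→FYR: 0.3091 × 0.9396 × 3.664 = 1.06414
Maximum is FYR→RVN→QRM→FYR at 1.1210; arbitrage exists.

1.1210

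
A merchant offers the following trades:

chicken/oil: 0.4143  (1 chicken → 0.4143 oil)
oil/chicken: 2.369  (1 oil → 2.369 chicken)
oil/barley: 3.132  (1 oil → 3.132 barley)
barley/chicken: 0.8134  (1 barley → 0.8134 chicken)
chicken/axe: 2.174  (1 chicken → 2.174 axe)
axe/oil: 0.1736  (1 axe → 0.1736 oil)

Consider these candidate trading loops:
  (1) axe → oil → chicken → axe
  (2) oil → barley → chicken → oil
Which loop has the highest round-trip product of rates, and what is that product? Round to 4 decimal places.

1.0555

(1) 0.1736 × 2.369 × 2.174 = 0.89408
(2) 3.132 × 0.8134 × 0.4143 = 1.05546
Highest is cycle (2) at 1.0555 (>1, arbitrage).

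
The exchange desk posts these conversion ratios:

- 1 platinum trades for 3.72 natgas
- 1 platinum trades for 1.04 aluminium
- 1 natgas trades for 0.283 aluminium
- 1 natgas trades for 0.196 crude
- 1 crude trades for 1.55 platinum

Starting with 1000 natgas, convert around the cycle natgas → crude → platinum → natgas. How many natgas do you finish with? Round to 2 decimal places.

1000 natgas × 0.196 = 196 crude
196 crude × 1.55 = 303.8 platinum
303.8 platinum × 3.72 = 1130.136 natgas

1130.14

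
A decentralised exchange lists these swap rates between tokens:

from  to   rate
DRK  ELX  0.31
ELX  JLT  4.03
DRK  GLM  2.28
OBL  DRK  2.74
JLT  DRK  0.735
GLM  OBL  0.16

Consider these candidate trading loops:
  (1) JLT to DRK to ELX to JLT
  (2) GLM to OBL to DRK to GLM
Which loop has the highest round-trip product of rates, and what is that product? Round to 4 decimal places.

0.9996

(1) 0.735 × 0.31 × 4.03 = 0.91824
(2) 0.16 × 2.74 × 2.28 = 0.99955
Highest is cycle (2) at 0.9996 (≤1, no arbitrage).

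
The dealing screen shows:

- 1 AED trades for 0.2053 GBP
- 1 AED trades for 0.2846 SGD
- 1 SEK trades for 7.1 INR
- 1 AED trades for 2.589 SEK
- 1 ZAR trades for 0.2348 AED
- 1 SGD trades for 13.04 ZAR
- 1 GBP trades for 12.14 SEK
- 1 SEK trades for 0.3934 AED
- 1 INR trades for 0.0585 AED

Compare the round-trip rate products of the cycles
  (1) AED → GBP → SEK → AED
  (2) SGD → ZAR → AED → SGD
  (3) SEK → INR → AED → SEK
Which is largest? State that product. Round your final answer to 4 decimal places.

(1) 0.2053 × 12.14 × 0.3934 = 0.98049
(2) 13.04 × 0.2348 × 0.2846 = 0.87139
(3) 7.1 × 0.0585 × 2.589 = 1.07534
Highest is cycle (3) at 1.0753 (>1, arbitrage).

1.0753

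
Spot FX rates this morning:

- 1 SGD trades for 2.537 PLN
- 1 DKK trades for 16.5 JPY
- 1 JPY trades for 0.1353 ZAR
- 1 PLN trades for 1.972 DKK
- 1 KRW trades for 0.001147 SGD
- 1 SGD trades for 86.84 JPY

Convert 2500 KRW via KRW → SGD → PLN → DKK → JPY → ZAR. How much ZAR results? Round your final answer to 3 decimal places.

2500 KRW × 0.001147 = 2.8675 SGD
2.8675 SGD × 2.537 = 7.2748475 PLN
7.2748475 PLN × 1.972 = 14.34599927 DKK
14.34599927 DKK × 16.5 = 236.708987955 JPY
236.708987955 JPY × 0.1353 = 32.0267260703115 ZAR

32.027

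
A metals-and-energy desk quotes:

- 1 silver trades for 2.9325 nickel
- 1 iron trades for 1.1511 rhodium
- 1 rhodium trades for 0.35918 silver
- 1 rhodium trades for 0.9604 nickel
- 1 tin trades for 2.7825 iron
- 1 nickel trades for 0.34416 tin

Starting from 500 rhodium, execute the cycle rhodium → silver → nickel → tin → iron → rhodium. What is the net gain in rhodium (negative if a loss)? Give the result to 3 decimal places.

500 rhodium × 0.35918 = 179.59 silver
179.59 silver × 2.9325 = 526.647675 nickel
526.647675 nickel × 0.34416 = 181.251063828 tin
181.251063828 tin × 2.7825 = 504.33108510141 iron
504.33108510141 iron × 1.1511 = 580.535512060233051 rhodium
Net change: 580.535512060233051 − 500 = 80.535512060233051 rhodium

80.536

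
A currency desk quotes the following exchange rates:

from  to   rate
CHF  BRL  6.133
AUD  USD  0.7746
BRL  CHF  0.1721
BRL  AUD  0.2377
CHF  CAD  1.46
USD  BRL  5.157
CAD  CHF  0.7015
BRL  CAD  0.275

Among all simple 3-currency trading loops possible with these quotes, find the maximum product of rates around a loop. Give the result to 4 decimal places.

1.1831

BRL→CAD→CHF→BRL: 0.275 × 0.7015 × 6.133 = 1.18313
BRL→AUD→USD→BRL: 0.2377 × 0.7746 × 5.157 = 0.94952
Maximum is BRL→CAD→CHF→BRL at 1.1831; arbitrage exists.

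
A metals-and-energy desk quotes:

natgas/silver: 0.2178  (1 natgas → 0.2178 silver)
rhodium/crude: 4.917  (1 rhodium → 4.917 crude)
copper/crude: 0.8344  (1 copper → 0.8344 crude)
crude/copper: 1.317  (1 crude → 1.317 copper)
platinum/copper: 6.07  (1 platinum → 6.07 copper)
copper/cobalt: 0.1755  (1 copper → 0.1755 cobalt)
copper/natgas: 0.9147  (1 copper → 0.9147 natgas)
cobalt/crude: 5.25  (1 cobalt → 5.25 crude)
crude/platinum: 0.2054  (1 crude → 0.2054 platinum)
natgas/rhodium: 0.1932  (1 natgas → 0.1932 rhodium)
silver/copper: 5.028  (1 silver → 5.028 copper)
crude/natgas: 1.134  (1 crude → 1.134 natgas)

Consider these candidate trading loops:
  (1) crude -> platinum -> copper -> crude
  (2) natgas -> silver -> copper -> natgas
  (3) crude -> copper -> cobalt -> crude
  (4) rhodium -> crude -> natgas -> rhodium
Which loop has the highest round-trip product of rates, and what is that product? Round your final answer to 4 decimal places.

1.2135

(1) 0.2054 × 6.07 × 0.8344 = 1.04031
(2) 0.2178 × 5.028 × 0.9147 = 1.00169
(3) 1.317 × 0.1755 × 5.25 = 1.21345
(4) 4.917 × 1.134 × 0.1932 = 1.07726
Highest is cycle (3) at 1.2135 (>1, arbitrage).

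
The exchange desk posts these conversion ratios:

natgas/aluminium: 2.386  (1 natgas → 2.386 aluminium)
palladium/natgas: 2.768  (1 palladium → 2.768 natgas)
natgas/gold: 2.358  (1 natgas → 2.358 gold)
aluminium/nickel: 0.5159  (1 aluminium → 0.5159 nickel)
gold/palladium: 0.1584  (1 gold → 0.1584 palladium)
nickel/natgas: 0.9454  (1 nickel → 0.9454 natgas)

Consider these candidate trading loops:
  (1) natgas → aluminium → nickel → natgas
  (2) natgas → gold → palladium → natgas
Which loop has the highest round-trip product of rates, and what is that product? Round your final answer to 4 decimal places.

1.1637

(1) 2.386 × 0.5159 × 0.9454 = 1.16373
(2) 2.358 × 0.1584 × 2.768 = 1.03387
Highest is cycle (1) at 1.1637 (>1, arbitrage).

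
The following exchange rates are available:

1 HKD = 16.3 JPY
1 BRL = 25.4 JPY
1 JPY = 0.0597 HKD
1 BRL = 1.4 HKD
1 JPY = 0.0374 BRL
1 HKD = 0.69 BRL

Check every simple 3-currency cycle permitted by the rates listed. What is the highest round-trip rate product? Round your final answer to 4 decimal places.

HKD→BRL→JPY→HKD: 0.69 × 25.4 × 0.0597 = 1.04630
HKD→JPY→BRL→HKD: 16.3 × 0.0374 × 1.4 = 0.85347
Maximum is HKD→BRL→JPY→HKD at 1.0463; arbitrage exists.

1.0463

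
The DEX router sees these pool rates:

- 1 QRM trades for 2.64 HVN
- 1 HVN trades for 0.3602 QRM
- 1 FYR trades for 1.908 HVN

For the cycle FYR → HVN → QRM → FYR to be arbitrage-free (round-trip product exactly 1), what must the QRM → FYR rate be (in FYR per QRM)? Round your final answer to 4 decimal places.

1.4551

Known legs of the cycle: 1.908 × 0.3602 = 0.6872616
For no arbitrage the full-cycle product must be 1, so the missing rate is 1 / 0.6872616 ≈ 1.455050.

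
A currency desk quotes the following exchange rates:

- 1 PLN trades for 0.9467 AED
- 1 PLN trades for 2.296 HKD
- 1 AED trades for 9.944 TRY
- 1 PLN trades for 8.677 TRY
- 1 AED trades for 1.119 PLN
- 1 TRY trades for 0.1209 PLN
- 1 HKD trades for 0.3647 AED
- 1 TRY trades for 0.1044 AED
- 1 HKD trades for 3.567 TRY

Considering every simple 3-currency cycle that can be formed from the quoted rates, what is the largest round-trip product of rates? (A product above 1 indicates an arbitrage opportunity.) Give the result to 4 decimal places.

1.1382

PLN→AED→TRY→PLN: 0.9467 × 9.944 × 0.1209 = 1.13815
PLN→TRY→AED→PLN: 8.677 × 0.1044 × 1.119 = 1.01368
HKD→TRY→PLN→HKD: 3.567 × 0.1209 × 2.296 = 0.99015
HKD→AED→PLN→HKD: 0.3647 × 1.119 × 2.296 = 0.93700
Maximum is PLN→AED→TRY→PLN at 1.1382; arbitrage exists.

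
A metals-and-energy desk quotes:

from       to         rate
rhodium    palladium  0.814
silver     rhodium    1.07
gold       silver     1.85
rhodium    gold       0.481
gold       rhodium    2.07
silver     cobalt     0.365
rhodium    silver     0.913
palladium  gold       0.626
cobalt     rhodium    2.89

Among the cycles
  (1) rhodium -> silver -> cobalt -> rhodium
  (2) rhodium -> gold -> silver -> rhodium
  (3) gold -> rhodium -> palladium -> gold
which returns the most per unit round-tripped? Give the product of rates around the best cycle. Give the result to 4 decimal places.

1.0548

(1) 0.913 × 0.365 × 2.89 = 0.96308
(2) 0.481 × 1.85 × 1.07 = 0.95214
(3) 2.07 × 0.814 × 0.626 = 1.05480
Highest is cycle (3) at 1.0548 (>1, arbitrage).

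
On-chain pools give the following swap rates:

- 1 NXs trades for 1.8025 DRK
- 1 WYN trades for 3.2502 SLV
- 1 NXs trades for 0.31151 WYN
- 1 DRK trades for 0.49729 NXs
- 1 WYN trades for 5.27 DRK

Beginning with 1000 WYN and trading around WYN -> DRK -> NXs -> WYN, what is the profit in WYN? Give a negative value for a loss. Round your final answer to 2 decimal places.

-183.62

1000 WYN × 5.27 = 5270 DRK
5270 DRK × 0.49729 = 2620.7183 NXs
2620.7183 NXs × 0.31151 = 816.379957633 WYN
Net change: 816.379957633 − 1000 = -183.620042367 WYN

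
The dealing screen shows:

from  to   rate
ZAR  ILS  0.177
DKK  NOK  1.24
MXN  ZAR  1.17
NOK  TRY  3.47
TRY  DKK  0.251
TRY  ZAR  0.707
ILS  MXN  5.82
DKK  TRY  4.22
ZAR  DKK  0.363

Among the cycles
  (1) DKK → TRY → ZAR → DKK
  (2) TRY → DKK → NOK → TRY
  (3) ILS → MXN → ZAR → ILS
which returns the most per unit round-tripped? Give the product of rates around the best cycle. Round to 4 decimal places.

(1) 4.22 × 0.707 × 0.363 = 1.08303
(2) 0.251 × 1.24 × 3.47 = 1.08000
(3) 5.82 × 1.17 × 0.177 = 1.20526
Highest is cycle (3) at 1.2053 (>1, arbitrage).

1.2053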